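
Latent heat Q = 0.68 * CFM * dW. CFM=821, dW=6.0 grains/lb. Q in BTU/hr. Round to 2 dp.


Q = 0.68 * 821 * 6.0 = 3349.68 BTU/hr

3349.68 BTU/hr


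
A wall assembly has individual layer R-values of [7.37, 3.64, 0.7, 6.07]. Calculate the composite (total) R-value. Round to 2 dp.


R_total = 7.37 + 3.64 + 0.7 + 6.07 = 17.78

17.78


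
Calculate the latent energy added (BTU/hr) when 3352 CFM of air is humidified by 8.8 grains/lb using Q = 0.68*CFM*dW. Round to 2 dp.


Q = 0.68 * 3352 * 8.8 = 20058.37 BTU/hr

20058.37 BTU/hr


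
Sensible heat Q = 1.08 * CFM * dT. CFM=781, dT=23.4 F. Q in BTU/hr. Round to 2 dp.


Q = 1.08 * 781 * 23.4 = 19737.43 BTU/hr

19737.43 BTU/hr


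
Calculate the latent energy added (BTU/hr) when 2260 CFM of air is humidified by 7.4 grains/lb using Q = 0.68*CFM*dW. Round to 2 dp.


Q = 0.68 * 2260 * 7.4 = 11372.32 BTU/hr

11372.32 BTU/hr


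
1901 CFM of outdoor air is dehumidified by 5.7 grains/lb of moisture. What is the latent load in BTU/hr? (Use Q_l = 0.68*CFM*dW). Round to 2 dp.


Q = 0.68 * 1901 * 5.7 = 7368.28 BTU/hr

7368.28 BTU/hr


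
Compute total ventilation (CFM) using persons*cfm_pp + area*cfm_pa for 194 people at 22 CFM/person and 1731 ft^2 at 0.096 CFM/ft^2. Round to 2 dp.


Total = 194*22 + 1731*0.096 = 4434.18 CFM

4434.18 CFM


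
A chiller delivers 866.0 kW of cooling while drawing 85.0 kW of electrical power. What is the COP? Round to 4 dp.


COP = 866.0 / 85.0 = 10.1882

10.1882


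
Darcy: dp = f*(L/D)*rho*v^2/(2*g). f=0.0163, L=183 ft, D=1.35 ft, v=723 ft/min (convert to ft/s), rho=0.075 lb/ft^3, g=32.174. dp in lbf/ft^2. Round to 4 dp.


v_fps = 723/60 = 12.05 ft/s
dp = 0.0163*(183/1.35)*0.075*12.05^2/(2*32.174) = 0.3739 lbf/ft^2

0.3739 lbf/ft^2


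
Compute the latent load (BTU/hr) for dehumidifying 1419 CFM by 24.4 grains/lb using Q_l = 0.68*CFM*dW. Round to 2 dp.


Q = 0.68 * 1419 * 24.4 = 23544.05 BTU/hr

23544.05 BTU/hr


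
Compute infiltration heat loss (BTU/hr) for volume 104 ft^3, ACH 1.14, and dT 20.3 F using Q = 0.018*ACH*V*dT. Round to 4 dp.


Q = 0.018 * 1.14 * 104 * 20.3 = 43.3218 BTU/hr

43.3218 BTU/hr


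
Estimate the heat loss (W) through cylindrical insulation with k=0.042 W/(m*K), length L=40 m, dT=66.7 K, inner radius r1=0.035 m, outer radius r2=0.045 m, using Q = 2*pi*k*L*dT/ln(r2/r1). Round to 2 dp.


Q = 2*pi*0.042*40*66.7/ln(0.045/0.035) = 2801.54 W

2801.54 W


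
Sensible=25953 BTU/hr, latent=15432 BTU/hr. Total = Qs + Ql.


Qt = 25953 + 15432 = 41385 BTU/hr

41385 BTU/hr


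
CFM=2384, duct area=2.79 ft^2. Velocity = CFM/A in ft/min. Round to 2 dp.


V = 2384 / 2.79 = 854.48 ft/min

854.48 ft/min


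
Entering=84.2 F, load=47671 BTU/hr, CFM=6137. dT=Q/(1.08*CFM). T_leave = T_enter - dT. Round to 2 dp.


dT = 47671/(1.08*6137) = 7.1924
T_leave = 84.2 - 7.1924 = 77.01 F

77.01 F


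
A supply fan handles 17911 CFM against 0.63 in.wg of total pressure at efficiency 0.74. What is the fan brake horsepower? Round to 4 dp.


BHP = 17911 * 0.63 / (6356 * 0.74) = 2.3991 hp

2.3991 hp


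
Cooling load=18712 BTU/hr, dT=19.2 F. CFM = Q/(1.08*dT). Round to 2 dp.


CFM = 18712 / (1.08 * 19.2) = 902.39

902.39 CFM


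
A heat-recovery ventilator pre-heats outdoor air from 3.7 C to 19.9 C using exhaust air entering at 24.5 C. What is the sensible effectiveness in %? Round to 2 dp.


eff = (19.9-3.7)/(24.5-3.7)*100 = 77.88 %

77.88 %


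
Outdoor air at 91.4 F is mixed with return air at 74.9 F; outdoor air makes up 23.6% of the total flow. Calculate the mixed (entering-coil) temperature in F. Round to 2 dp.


T_mix = 74.9 + (23.6/100)*(91.4-74.9) = 78.79 F

78.79 F


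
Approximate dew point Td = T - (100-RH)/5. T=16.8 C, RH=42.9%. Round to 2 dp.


Td = 16.8 - (100-42.9)/5 = 5.38 C

5.38 C


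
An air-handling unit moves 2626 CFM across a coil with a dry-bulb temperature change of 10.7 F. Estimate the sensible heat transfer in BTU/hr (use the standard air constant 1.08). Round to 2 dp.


Q = 1.08 * 2626 * 10.7 = 30346.06 BTU/hr

30346.06 BTU/hr


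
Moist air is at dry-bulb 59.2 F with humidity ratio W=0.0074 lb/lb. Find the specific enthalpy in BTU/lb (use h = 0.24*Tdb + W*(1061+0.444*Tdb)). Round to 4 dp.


h = 0.24*59.2 + 0.0074*(1061+0.444*59.2) = 22.2539 BTU/lb

22.2539 BTU/lb


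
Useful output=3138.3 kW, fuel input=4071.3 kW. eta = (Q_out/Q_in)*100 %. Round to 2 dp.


eta = (3138.3/4071.3)*100 = 77.08 %

77.08 %


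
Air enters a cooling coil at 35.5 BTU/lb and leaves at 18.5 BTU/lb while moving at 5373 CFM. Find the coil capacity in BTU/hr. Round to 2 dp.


Q = 4.5 * 5373 * (35.5 - 18.5) = 411034.50 BTU/hr

411034.50 BTU/hr


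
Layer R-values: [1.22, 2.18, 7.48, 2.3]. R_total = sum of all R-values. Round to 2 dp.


R_total = 1.22 + 2.18 + 7.48 + 2.3 = 13.18

13.18


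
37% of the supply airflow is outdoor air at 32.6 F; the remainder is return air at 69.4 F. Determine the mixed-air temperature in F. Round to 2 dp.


T_mix = 0.37*32.6 + 0.63*69.4 = 55.78 F

55.78 F


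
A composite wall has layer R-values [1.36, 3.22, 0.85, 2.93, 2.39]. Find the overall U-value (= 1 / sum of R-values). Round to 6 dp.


R_total = 1.36 + 3.22 + 0.85 + 2.93 + 2.39 = 10.75
U = 1/10.75 = 0.093023

0.093023


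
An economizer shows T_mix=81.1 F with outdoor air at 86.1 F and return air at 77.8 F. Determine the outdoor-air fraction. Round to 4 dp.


frac = (81.1 - 77.8) / (86.1 - 77.8) = 0.3976

0.3976


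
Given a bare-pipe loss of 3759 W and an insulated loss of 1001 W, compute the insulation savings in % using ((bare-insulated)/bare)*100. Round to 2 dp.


Savings = ((3759-1001)/3759)*100 = 73.37 %

73.37 %


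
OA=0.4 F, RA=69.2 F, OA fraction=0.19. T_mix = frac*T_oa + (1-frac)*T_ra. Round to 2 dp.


T_mix = 0.19*0.4 + 0.81*69.2 = 56.13 F

56.13 F


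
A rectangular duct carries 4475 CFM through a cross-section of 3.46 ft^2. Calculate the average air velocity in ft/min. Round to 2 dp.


V = 4475 / 3.46 = 1293.35 ft/min

1293.35 ft/min


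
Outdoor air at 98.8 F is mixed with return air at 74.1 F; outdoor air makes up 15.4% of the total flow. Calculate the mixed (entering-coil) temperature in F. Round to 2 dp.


T_mix = 74.1 + (15.4/100)*(98.8-74.1) = 77.90 F

77.90 F


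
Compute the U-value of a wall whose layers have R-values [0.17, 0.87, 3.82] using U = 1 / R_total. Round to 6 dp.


R_total = 0.17 + 0.87 + 3.82 = 4.86
U = 1/4.86 = 0.205761

0.205761


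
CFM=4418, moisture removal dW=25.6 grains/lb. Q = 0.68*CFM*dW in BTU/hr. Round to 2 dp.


Q = 0.68 * 4418 * 25.6 = 76908.54 BTU/hr

76908.54 BTU/hr


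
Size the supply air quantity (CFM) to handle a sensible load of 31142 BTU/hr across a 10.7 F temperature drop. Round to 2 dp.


CFM = 31142 / (1.08 * 10.7) = 2694.88

2694.88 CFM


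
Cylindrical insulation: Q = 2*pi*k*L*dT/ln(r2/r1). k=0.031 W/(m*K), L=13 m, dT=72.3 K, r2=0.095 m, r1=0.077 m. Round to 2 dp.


Q = 2*pi*0.031*13*72.3/ln(0.095/0.077) = 871.48 W

871.48 W


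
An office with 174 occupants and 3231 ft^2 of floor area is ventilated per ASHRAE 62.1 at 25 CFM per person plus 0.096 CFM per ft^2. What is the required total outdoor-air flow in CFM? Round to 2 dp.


Total = 174*25 + 3231*0.096 = 4660.18 CFM

4660.18 CFM


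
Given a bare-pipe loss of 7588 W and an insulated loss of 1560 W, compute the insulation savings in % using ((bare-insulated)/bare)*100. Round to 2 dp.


Savings = ((7588-1560)/7588)*100 = 79.44 %

79.44 %


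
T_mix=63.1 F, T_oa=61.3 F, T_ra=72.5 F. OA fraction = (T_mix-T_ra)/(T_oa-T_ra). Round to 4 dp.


frac = (63.1 - 72.5) / (61.3 - 72.5) = 0.8393

0.8393


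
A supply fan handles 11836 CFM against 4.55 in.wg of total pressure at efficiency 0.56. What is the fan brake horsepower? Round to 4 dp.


BHP = 11836 * 4.55 / (6356 * 0.56) = 15.1302 hp

15.1302 hp


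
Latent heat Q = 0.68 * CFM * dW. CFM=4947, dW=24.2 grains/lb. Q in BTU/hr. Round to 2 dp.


Q = 0.68 * 4947 * 24.2 = 81407.83 BTU/hr

81407.83 BTU/hr


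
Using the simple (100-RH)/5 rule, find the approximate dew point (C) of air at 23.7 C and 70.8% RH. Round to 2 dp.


Td = 23.7 - (100-70.8)/5 = 17.86 C

17.86 C


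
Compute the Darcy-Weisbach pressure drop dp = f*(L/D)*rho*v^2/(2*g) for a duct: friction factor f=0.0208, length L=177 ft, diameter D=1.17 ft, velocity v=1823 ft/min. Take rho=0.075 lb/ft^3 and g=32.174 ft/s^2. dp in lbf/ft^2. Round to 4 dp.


v_fps = 1823/60 = 30.3833 ft/s
dp = 0.0208*(177/1.17)*0.075*30.3833^2/(2*32.174) = 3.3857 lbf/ft^2

3.3857 lbf/ft^2


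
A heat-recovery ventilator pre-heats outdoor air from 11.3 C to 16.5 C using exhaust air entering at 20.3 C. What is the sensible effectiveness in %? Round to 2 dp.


eff = (16.5-11.3)/(20.3-11.3)*100 = 57.78 %

57.78 %


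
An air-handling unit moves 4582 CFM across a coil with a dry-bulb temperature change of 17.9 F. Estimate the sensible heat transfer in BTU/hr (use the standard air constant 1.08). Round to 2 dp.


Q = 1.08 * 4582 * 17.9 = 88579.22 BTU/hr

88579.22 BTU/hr


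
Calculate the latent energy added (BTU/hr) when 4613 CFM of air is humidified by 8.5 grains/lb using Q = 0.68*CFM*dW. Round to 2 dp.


Q = 0.68 * 4613 * 8.5 = 26663.14 BTU/hr

26663.14 BTU/hr


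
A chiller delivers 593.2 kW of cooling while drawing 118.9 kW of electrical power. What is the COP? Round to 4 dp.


COP = 593.2 / 118.9 = 4.9891

4.9891


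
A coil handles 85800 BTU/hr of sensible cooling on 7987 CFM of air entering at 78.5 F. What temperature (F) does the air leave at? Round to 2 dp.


dT = 85800/(1.08*7987) = 9.9467
T_leave = 78.5 - 9.9467 = 68.55 F

68.55 F


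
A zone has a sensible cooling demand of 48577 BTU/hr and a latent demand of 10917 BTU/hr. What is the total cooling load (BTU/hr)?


Qt = 48577 + 10917 = 59494 BTU/hr

59494 BTU/hr


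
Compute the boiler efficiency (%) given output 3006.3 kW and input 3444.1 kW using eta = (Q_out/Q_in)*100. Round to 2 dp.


eta = (3006.3/3444.1)*100 = 87.29 %

87.29 %


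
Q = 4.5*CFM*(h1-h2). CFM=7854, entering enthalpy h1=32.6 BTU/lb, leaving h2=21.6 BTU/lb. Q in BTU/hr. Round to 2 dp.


Q = 4.5 * 7854 * (32.6 - 21.6) = 388773.00 BTU/hr

388773.00 BTU/hr


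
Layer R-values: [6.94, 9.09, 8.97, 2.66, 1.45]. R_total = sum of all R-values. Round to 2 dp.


R_total = 6.94 + 9.09 + 8.97 + 2.66 + 1.45 = 29.11

29.11


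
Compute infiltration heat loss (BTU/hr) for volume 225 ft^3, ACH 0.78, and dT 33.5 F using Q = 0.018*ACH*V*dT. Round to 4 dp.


Q = 0.018 * 0.78 * 225 * 33.5 = 105.8265 BTU/hr

105.8265 BTU/hr


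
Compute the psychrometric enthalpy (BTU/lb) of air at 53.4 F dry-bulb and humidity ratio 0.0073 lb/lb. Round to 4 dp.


h = 0.24*53.4 + 0.0073*(1061+0.444*53.4) = 20.7344 BTU/lb

20.7344 BTU/lb


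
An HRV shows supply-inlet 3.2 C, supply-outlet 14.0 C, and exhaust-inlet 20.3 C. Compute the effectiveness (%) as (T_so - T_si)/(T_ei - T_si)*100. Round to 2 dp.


eff = (14.0-3.2)/(20.3-3.2)*100 = 63.16 %

63.16 %


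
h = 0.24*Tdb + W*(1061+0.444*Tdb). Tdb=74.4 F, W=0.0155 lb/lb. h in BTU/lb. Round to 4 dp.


h = 0.24*74.4 + 0.0155*(1061+0.444*74.4) = 34.8135 BTU/lb

34.8135 BTU/lb


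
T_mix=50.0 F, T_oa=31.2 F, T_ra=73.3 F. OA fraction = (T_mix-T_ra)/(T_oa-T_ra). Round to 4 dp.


frac = (50.0 - 73.3) / (31.2 - 73.3) = 0.5534

0.5534


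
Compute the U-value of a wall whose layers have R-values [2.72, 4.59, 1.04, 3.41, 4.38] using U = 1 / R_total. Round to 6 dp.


R_total = 2.72 + 4.59 + 1.04 + 3.41 + 4.38 = 16.14
U = 1/16.14 = 0.061958

0.061958


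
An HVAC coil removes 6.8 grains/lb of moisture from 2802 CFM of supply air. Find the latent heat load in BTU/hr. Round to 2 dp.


Q = 0.68 * 2802 * 6.8 = 12956.45 BTU/hr

12956.45 BTU/hr


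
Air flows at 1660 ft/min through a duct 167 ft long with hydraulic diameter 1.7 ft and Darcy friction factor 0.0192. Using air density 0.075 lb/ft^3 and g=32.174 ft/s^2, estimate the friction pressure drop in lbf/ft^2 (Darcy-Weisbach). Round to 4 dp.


v_fps = 1660/60 = 27.6667 ft/s
dp = 0.0192*(167/1.7)*0.075*27.6667^2/(2*32.174) = 1.6827 lbf/ft^2

1.6827 lbf/ft^2


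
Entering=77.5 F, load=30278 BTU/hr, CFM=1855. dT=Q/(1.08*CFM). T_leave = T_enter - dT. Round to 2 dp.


dT = 30278/(1.08*1855) = 15.1133
T_leave = 77.5 - 15.1133 = 62.39 F

62.39 F


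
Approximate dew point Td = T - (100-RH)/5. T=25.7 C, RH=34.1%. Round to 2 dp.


Td = 25.7 - (100-34.1)/5 = 12.52 C

12.52 C


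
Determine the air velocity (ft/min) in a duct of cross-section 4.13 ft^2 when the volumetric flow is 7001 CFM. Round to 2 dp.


V = 7001 / 4.13 = 1695.16 ft/min

1695.16 ft/min


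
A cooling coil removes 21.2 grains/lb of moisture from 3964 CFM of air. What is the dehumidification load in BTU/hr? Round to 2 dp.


Q = 0.68 * 3964 * 21.2 = 57145.02 BTU/hr

57145.02 BTU/hr


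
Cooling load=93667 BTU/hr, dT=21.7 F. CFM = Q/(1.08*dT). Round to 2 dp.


CFM = 93667 / (1.08 * 21.7) = 3996.71

3996.71 CFM


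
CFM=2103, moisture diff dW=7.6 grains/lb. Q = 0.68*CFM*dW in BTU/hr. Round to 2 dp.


Q = 0.68 * 2103 * 7.6 = 10868.30 BTU/hr

10868.30 BTU/hr


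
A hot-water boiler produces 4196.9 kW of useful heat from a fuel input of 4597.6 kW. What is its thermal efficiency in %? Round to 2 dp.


eta = (4196.9/4597.6)*100 = 91.28 %

91.28 %


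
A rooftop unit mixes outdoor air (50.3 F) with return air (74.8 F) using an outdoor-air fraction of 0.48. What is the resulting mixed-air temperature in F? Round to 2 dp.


T_mix = 0.48*50.3 + 0.52*74.8 = 63.04 F

63.04 F


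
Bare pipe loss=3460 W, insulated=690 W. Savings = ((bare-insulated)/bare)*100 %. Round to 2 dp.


Savings = ((3460-690)/3460)*100 = 80.06 %

80.06 %


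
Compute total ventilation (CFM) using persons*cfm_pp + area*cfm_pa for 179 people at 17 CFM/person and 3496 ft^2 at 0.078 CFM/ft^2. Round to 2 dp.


Total = 179*17 + 3496*0.078 = 3315.69 CFM

3315.69 CFM


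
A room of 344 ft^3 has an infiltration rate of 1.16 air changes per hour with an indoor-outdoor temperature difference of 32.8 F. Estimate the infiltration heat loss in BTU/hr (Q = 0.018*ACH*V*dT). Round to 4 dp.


Q = 0.018 * 1.16 * 344 * 32.8 = 235.5932 BTU/hr

235.5932 BTU/hr


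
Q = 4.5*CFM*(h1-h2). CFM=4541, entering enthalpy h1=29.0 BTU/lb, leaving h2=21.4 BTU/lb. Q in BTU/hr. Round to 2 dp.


Q = 4.5 * 4541 * (29.0 - 21.4) = 155302.20 BTU/hr

155302.20 BTU/hr


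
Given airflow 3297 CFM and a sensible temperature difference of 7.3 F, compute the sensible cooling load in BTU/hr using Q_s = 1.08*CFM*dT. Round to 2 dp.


Q = 1.08 * 3297 * 7.3 = 25993.55 BTU/hr

25993.55 BTU/hr


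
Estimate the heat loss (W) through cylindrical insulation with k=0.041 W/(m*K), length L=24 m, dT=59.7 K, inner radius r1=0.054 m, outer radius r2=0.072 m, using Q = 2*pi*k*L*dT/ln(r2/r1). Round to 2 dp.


Q = 2*pi*0.041*24*59.7/ln(0.072/0.054) = 1283.03 W

1283.03 W


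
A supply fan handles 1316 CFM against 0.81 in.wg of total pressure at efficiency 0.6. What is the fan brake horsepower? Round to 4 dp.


BHP = 1316 * 0.81 / (6356 * 0.6) = 0.2795 hp

0.2795 hp


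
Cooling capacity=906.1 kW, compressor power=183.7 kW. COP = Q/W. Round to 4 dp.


COP = 906.1 / 183.7 = 4.9325

4.9325


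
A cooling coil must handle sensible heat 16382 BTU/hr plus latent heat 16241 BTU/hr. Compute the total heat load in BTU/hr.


Qt = 16382 + 16241 = 32623 BTU/hr

32623 BTU/hr


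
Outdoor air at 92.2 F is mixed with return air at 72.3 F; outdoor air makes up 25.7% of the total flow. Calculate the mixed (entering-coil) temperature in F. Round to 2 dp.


T_mix = 72.3 + (25.7/100)*(92.2-72.3) = 77.41 F

77.41 F


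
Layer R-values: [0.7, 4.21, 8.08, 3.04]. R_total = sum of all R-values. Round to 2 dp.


R_total = 0.7 + 4.21 + 8.08 + 3.04 = 16.03

16.03


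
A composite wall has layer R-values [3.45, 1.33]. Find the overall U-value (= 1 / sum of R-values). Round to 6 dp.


R_total = 3.45 + 1.33 = 4.78
U = 1/4.78 = 0.209205

0.209205


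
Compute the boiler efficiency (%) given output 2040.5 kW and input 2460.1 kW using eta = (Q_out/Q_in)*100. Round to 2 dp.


eta = (2040.5/2460.1)*100 = 82.94 %

82.94 %


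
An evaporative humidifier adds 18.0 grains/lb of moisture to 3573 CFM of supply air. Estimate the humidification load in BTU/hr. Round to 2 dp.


Q = 0.68 * 3573 * 18.0 = 43733.52 BTU/hr

43733.52 BTU/hr


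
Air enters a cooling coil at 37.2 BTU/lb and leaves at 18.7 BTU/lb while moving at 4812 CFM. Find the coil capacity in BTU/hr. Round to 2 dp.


Q = 4.5 * 4812 * (37.2 - 18.7) = 400599.00 BTU/hr

400599.00 BTU/hr


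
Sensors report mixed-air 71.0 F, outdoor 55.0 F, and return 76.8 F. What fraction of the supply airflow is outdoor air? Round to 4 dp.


frac = (71.0 - 76.8) / (55.0 - 76.8) = 0.2661

0.2661


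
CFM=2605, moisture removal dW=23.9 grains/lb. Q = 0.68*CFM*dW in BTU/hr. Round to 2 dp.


Q = 0.68 * 2605 * 23.9 = 42336.46 BTU/hr

42336.46 BTU/hr


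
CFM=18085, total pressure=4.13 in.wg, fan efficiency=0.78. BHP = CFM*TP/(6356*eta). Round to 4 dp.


BHP = 18085 * 4.13 / (6356 * 0.78) = 15.0657 hp

15.0657 hp


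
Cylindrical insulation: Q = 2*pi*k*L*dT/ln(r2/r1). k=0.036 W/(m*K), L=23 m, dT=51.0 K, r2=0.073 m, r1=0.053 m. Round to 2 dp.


Q = 2*pi*0.036*23*51.0/ln(0.073/0.053) = 828.71 W

828.71 W


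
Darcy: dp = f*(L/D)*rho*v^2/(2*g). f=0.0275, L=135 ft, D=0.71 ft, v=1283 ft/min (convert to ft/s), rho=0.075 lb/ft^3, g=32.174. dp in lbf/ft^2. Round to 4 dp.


v_fps = 1283/60 = 21.3833 ft/s
dp = 0.0275*(135/0.71)*0.075*21.3833^2/(2*32.174) = 2.7867 lbf/ft^2

2.7867 lbf/ft^2


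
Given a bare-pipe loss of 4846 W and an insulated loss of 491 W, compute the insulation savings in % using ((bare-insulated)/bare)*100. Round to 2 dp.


Savings = ((4846-491)/4846)*100 = 89.87 %

89.87 %


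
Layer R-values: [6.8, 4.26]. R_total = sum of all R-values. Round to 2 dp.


R_total = 6.8 + 4.26 = 11.06

11.06


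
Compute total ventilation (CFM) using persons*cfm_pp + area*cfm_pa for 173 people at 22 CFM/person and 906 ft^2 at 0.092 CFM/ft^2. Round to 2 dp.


Total = 173*22 + 906*0.092 = 3889.35 CFM

3889.35 CFM


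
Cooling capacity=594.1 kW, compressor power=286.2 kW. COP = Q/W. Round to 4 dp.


COP = 594.1 / 286.2 = 2.0758

2.0758


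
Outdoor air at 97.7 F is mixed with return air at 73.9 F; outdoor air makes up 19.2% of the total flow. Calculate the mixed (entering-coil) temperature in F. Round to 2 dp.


T_mix = 73.9 + (19.2/100)*(97.7-73.9) = 78.47 F

78.47 F


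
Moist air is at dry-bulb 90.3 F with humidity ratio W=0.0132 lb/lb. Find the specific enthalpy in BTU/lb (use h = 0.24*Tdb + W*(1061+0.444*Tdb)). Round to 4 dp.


h = 0.24*90.3 + 0.0132*(1061+0.444*90.3) = 36.2064 BTU/lb

36.2064 BTU/lb


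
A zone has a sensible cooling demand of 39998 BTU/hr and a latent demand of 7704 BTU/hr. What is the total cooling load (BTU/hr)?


Qt = 39998 + 7704 = 47702 BTU/hr

47702 BTU/hr


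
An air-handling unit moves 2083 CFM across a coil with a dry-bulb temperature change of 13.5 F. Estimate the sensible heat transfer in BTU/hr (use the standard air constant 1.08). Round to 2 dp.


Q = 1.08 * 2083 * 13.5 = 30370.14 BTU/hr

30370.14 BTU/hr


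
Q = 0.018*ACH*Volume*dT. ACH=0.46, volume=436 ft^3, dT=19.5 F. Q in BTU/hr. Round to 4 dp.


Q = 0.018 * 0.46 * 436 * 19.5 = 70.3966 BTU/hr

70.3966 BTU/hr


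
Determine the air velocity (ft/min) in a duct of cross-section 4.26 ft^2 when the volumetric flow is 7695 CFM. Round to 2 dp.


V = 7695 / 4.26 = 1806.34 ft/min

1806.34 ft/min


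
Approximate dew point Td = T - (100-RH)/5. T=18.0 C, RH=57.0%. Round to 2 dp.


Td = 18.0 - (100-57.0)/5 = 9.40 C

9.40 C


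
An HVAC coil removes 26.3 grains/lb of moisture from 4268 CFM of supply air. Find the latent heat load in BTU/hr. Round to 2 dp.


Q = 0.68 * 4268 * 26.3 = 76328.91 BTU/hr

76328.91 BTU/hr


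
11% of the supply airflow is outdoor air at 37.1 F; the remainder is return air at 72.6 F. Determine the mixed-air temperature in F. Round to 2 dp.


T_mix = 0.11*37.1 + 0.89*72.6 = 68.70 F

68.70 F


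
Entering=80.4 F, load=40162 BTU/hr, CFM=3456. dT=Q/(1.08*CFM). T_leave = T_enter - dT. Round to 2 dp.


dT = 40162/(1.08*3456) = 10.7601
T_leave = 80.4 - 10.7601 = 69.64 F

69.64 F


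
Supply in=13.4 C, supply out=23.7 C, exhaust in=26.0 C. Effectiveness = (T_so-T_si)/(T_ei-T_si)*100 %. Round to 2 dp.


eff = (23.7-13.4)/(26.0-13.4)*100 = 81.75 %

81.75 %


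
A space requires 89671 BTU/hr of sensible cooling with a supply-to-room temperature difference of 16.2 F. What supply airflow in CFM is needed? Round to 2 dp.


CFM = 89671 / (1.08 * 16.2) = 5125.23

5125.23 CFM


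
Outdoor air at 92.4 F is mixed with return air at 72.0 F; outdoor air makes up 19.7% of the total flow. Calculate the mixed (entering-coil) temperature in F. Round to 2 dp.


T_mix = 72.0 + (19.7/100)*(92.4-72.0) = 76.02 F

76.02 F


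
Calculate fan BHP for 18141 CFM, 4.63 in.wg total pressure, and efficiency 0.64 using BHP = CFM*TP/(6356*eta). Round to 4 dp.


BHP = 18141 * 4.63 / (6356 * 0.64) = 20.6480 hp

20.6480 hp


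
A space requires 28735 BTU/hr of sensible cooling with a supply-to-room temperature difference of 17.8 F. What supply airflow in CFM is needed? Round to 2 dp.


CFM = 28735 / (1.08 * 17.8) = 1494.75

1494.75 CFM


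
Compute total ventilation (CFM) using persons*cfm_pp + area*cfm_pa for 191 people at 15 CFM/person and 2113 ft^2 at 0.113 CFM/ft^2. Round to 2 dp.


Total = 191*15 + 2113*0.113 = 3103.77 CFM

3103.77 CFM


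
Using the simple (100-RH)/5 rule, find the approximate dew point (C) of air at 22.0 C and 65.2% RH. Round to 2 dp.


Td = 22.0 - (100-65.2)/5 = 15.04 C

15.04 C


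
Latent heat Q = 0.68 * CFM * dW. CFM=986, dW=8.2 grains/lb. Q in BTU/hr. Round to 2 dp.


Q = 0.68 * 986 * 8.2 = 5497.94 BTU/hr

5497.94 BTU/hr


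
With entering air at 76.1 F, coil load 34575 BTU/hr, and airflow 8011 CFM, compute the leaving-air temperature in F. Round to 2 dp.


dT = 34575/(1.08*8011) = 3.9962
T_leave = 76.1 - 3.9962 = 72.10 F

72.10 F


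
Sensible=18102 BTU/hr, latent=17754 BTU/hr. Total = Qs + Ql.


Qt = 18102 + 17754 = 35856 BTU/hr

35856 BTU/hr


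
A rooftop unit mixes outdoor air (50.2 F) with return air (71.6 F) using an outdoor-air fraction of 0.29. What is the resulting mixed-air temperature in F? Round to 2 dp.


T_mix = 0.29*50.2 + 0.71*71.6 = 65.39 F

65.39 F


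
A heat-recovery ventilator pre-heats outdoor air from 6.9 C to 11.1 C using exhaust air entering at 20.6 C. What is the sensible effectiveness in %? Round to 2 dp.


eff = (11.1-6.9)/(20.6-6.9)*100 = 30.66 %

30.66 %


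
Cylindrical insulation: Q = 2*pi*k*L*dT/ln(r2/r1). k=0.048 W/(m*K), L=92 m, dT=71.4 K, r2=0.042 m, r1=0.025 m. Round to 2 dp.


Q = 2*pi*0.048*92*71.4/ln(0.042/0.025) = 3818.67 W

3818.67 W


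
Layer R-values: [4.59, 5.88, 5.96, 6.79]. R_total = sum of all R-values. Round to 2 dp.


R_total = 4.59 + 5.88 + 5.96 + 6.79 = 23.22

23.22


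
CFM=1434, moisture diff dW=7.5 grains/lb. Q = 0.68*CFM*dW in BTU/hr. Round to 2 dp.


Q = 0.68 * 1434 * 7.5 = 7313.40 BTU/hr

7313.40 BTU/hr


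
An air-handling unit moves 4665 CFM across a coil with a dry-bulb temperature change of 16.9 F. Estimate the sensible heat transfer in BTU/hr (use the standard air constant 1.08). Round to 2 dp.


Q = 1.08 * 4665 * 16.9 = 85145.58 BTU/hr

85145.58 BTU/hr


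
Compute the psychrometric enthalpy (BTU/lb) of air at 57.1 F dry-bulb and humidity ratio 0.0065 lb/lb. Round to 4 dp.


h = 0.24*57.1 + 0.0065*(1061+0.444*57.1) = 20.7653 BTU/lb

20.7653 BTU/lb


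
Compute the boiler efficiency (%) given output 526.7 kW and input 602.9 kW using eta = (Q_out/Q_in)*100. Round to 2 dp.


eta = (526.7/602.9)*100 = 87.36 %

87.36 %


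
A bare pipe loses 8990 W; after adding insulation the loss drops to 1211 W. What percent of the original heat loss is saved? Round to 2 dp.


Savings = ((8990-1211)/8990)*100 = 86.53 %

86.53 %


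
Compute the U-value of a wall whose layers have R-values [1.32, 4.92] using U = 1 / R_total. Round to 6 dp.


R_total = 1.32 + 4.92 = 6.24
U = 1/6.24 = 0.160256

0.160256


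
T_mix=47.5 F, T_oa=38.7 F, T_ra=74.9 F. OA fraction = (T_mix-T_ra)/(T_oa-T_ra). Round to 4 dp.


frac = (47.5 - 74.9) / (38.7 - 74.9) = 0.7569

0.7569


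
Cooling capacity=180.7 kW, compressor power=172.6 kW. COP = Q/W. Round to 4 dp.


COP = 180.7 / 172.6 = 1.0469

1.0469


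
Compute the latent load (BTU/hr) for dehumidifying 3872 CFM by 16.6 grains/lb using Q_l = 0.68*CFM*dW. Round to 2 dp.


Q = 0.68 * 3872 * 16.6 = 43707.14 BTU/hr

43707.14 BTU/hr


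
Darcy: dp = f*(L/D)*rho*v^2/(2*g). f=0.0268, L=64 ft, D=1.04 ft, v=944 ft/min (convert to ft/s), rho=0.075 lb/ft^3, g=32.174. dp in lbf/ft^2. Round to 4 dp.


v_fps = 944/60 = 15.7333 ft/s
dp = 0.0268*(64/1.04)*0.075*15.7333^2/(2*32.174) = 0.4758 lbf/ft^2

0.4758 lbf/ft^2


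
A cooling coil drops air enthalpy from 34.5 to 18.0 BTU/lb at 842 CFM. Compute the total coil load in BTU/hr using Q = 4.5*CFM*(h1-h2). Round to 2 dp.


Q = 4.5 * 842 * (34.5 - 18.0) = 62518.50 BTU/hr

62518.50 BTU/hr


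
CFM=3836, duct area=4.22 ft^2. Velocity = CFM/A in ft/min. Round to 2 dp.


V = 3836 / 4.22 = 909.00 ft/min

909.00 ft/min


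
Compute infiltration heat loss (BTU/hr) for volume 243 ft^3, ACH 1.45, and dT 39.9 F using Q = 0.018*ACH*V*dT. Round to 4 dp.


Q = 0.018 * 1.45 * 243 * 39.9 = 253.0578 BTU/hr

253.0578 BTU/hr


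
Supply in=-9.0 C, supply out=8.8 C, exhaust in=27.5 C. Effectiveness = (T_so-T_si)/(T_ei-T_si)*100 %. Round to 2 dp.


eff = (8.8-(-9.0))/(27.5-(-9.0))*100 = 48.77 %

48.77 %


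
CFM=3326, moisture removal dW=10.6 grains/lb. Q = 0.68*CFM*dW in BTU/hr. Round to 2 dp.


Q = 0.68 * 3326 * 10.6 = 23973.81 BTU/hr

23973.81 BTU/hr


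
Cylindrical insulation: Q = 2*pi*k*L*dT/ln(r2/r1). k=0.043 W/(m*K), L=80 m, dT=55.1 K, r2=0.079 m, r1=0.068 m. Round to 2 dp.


Q = 2*pi*0.043*80*55.1/ln(0.079/0.068) = 7942.77 W

7942.77 W


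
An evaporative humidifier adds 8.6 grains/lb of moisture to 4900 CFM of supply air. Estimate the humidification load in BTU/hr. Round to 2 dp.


Q = 0.68 * 4900 * 8.6 = 28655.20 BTU/hr

28655.20 BTU/hr


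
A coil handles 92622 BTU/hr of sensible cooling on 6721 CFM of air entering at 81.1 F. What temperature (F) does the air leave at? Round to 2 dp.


dT = 92622/(1.08*6721) = 12.7602
T_leave = 81.1 - 12.7602 = 68.34 F

68.34 F


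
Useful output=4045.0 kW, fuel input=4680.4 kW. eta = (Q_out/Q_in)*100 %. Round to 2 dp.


eta = (4045.0/4680.4)*100 = 86.42 %

86.42 %


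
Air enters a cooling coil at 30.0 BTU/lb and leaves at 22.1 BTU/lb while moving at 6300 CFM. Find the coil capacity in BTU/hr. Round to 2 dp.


Q = 4.5 * 6300 * (30.0 - 22.1) = 223965.00 BTU/hr

223965.00 BTU/hr


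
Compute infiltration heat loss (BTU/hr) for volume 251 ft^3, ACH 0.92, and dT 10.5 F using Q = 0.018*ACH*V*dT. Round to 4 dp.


Q = 0.018 * 0.92 * 251 * 10.5 = 43.6439 BTU/hr

43.6439 BTU/hr


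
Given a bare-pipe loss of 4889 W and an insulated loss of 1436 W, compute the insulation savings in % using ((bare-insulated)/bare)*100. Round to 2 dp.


Savings = ((4889-1436)/4889)*100 = 70.63 %

70.63 %


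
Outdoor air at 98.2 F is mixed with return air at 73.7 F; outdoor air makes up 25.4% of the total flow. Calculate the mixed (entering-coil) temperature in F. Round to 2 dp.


T_mix = 73.7 + (25.4/100)*(98.2-73.7) = 79.92 F

79.92 F


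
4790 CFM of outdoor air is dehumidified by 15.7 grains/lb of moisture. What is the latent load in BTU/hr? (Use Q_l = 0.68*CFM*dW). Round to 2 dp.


Q = 0.68 * 4790 * 15.7 = 51138.04 BTU/hr

51138.04 BTU/hr


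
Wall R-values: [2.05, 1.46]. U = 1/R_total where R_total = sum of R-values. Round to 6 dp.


R_total = 2.05 + 1.46 = 3.51
U = 1/3.51 = 0.284900

0.284900


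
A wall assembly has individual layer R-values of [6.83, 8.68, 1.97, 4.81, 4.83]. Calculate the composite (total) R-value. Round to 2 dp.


R_total = 6.83 + 8.68 + 1.97 + 4.81 + 4.83 = 27.12

27.12


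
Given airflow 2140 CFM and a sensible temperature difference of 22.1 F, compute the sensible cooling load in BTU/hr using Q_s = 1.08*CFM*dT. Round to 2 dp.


Q = 1.08 * 2140 * 22.1 = 51077.52 BTU/hr

51077.52 BTU/hr


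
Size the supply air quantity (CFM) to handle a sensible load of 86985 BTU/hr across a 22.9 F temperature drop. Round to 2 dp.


CFM = 86985 / (1.08 * 22.9) = 3517.10

3517.10 CFM


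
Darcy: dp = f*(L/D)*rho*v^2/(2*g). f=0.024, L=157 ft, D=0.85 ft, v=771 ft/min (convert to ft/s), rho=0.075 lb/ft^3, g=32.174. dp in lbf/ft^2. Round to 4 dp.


v_fps = 771/60 = 12.85 ft/s
dp = 0.024*(157/0.85)*0.075*12.85^2/(2*32.174) = 0.8531 lbf/ft^2

0.8531 lbf/ft^2


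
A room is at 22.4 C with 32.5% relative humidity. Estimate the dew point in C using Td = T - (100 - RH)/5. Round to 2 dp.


Td = 22.4 - (100-32.5)/5 = 8.90 C

8.90 C


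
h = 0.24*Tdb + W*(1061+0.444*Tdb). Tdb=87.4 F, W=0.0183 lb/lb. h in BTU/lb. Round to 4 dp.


h = 0.24*87.4 + 0.0183*(1061+0.444*87.4) = 41.1024 BTU/lb

41.1024 BTU/lb


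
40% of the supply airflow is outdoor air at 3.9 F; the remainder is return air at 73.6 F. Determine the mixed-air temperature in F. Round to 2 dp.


T_mix = 0.4*3.9 + 0.6*73.6 = 45.72 F

45.72 F


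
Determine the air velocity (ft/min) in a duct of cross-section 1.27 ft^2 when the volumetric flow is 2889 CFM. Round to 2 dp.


V = 2889 / 1.27 = 2274.80 ft/min

2274.80 ft/min


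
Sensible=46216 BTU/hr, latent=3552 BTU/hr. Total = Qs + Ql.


Qt = 46216 + 3552 = 49768 BTU/hr

49768 BTU/hr


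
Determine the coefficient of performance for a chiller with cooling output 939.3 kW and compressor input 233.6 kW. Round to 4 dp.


COP = 939.3 / 233.6 = 4.0210

4.0210


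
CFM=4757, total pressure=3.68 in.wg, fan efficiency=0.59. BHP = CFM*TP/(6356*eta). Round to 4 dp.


BHP = 4757 * 3.68 / (6356 * 0.59) = 4.6682 hp

4.6682 hp


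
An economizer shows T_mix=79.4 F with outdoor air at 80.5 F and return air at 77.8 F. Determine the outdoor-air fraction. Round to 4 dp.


frac = (79.4 - 77.8) / (80.5 - 77.8) = 0.5926

0.5926


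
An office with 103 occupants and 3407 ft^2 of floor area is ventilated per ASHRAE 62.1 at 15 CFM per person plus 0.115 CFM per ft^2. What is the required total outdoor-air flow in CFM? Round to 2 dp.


Total = 103*15 + 3407*0.115 = 1936.81 CFM

1936.81 CFM


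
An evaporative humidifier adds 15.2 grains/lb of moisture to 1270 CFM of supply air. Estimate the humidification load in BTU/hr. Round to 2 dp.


Q = 0.68 * 1270 * 15.2 = 13126.72 BTU/hr

13126.72 BTU/hr


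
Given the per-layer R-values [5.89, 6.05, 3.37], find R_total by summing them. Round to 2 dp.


R_total = 5.89 + 6.05 + 3.37 = 15.31

15.31


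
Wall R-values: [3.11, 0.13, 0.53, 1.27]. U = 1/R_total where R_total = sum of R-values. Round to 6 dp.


R_total = 3.11 + 0.13 + 0.53 + 1.27 = 5.04
U = 1/5.04 = 0.198413

0.198413


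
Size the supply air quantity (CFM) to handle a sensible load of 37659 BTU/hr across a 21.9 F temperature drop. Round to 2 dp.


CFM = 37659 / (1.08 * 21.9) = 1592.21

1592.21 CFM


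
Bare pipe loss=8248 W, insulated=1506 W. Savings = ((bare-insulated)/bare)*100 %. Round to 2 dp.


Savings = ((8248-1506)/8248)*100 = 81.74 %

81.74 %


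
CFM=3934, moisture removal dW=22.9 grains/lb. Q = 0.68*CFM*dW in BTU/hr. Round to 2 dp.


Q = 0.68 * 3934 * 22.9 = 61260.25 BTU/hr

61260.25 BTU/hr


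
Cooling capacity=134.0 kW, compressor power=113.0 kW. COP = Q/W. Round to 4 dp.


COP = 134.0 / 113.0 = 1.1858

1.1858


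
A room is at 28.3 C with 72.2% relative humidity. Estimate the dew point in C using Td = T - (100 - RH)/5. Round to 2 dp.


Td = 28.3 - (100-72.2)/5 = 22.74 C

22.74 C


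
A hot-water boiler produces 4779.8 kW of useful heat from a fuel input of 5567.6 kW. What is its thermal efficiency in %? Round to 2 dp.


eta = (4779.8/5567.6)*100 = 85.85 %

85.85 %


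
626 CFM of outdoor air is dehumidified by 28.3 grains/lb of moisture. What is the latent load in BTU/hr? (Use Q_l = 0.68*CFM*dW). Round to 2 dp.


Q = 0.68 * 626 * 28.3 = 12046.74 BTU/hr

12046.74 BTU/hr


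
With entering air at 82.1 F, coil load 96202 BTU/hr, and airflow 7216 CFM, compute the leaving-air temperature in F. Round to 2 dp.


dT = 96202/(1.08*7216) = 12.3442
T_leave = 82.1 - 12.3442 = 69.76 F

69.76 F


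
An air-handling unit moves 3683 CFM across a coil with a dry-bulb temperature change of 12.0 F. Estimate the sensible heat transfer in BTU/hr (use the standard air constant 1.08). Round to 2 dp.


Q = 1.08 * 3683 * 12.0 = 47731.68 BTU/hr

47731.68 BTU/hr


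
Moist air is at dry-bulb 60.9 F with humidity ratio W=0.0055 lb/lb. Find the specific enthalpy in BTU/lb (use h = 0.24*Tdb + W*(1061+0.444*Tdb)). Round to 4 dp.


h = 0.24*60.9 + 0.0055*(1061+0.444*60.9) = 20.6002 BTU/lb

20.6002 BTU/lb


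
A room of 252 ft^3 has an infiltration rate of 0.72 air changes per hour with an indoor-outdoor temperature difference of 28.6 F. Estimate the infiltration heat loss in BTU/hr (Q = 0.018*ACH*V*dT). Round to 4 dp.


Q = 0.018 * 0.72 * 252 * 28.6 = 93.4053 BTU/hr

93.4053 BTU/hr


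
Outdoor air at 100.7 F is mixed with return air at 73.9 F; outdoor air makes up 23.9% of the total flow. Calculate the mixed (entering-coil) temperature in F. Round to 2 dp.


T_mix = 73.9 + (23.9/100)*(100.7-73.9) = 80.31 F

80.31 F


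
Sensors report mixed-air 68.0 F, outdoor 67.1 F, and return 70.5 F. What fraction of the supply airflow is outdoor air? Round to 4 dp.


frac = (68.0 - 70.5) / (67.1 - 70.5) = 0.7353

0.7353


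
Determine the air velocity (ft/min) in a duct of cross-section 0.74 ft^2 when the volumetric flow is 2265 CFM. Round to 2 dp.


V = 2265 / 0.74 = 3060.81 ft/min

3060.81 ft/min


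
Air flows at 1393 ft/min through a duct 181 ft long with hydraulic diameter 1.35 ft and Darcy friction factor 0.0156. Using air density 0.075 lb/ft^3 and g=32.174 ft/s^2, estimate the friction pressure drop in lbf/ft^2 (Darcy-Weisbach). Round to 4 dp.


v_fps = 1393/60 = 23.2167 ft/s
dp = 0.0156*(181/1.35)*0.075*23.2167^2/(2*32.174) = 1.3140 lbf/ft^2

1.3140 lbf/ft^2


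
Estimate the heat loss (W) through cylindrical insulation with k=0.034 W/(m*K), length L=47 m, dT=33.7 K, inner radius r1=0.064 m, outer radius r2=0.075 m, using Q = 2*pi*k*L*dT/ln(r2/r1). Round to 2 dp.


Q = 2*pi*0.034*47*33.7/ln(0.075/0.064) = 2133.39 W

2133.39 W


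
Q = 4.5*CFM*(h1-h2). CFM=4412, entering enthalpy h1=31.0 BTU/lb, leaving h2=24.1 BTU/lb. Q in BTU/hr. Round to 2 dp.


Q = 4.5 * 4412 * (31.0 - 24.1) = 136992.60 BTU/hr

136992.60 BTU/hr


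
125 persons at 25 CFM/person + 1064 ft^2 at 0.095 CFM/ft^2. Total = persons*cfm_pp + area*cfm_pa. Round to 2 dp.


Total = 125*25 + 1064*0.095 = 3226.08 CFM

3226.08 CFM


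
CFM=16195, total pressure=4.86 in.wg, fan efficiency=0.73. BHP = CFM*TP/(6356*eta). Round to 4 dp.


BHP = 16195 * 4.86 / (6356 * 0.73) = 16.9633 hp

16.9633 hp


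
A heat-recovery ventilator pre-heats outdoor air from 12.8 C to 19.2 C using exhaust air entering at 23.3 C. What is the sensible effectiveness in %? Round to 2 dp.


eff = (19.2-12.8)/(23.3-12.8)*100 = 60.95 %

60.95 %


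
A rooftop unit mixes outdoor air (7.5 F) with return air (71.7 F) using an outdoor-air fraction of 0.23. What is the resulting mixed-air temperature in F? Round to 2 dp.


T_mix = 0.23*7.5 + 0.77*71.7 = 56.93 F

56.93 F


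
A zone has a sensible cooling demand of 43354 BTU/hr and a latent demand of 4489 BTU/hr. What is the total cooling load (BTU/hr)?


Qt = 43354 + 4489 = 47843 BTU/hr

47843 BTU/hr


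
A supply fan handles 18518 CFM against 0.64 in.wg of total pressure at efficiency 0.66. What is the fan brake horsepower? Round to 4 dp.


BHP = 18518 * 0.64 / (6356 * 0.66) = 2.8252 hp

2.8252 hp


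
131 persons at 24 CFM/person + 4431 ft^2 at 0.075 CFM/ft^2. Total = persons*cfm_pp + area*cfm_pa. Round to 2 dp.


Total = 131*24 + 4431*0.075 = 3476.33 CFM

3476.33 CFM


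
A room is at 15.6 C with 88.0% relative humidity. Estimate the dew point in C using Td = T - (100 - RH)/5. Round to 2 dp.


Td = 15.6 - (100-88.0)/5 = 13.20 C

13.20 C


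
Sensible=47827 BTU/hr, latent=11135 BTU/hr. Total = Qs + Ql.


Qt = 47827 + 11135 = 58962 BTU/hr

58962 BTU/hr


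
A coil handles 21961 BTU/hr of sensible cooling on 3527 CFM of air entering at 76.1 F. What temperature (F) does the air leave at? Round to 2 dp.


dT = 21961/(1.08*3527) = 5.7653
T_leave = 76.1 - 5.7653 = 70.33 F

70.33 F


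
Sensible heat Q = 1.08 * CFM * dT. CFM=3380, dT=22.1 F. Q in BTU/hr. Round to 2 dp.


Q = 1.08 * 3380 * 22.1 = 80673.84 BTU/hr

80673.84 BTU/hr


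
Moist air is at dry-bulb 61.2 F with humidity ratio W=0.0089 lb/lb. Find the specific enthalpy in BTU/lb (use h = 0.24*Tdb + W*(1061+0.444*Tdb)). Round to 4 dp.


h = 0.24*61.2 + 0.0089*(1061+0.444*61.2) = 24.3727 BTU/lb

24.3727 BTU/lb


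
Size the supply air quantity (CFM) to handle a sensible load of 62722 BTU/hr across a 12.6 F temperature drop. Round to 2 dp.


CFM = 62722 / (1.08 * 12.6) = 4609.20

4609.20 CFM


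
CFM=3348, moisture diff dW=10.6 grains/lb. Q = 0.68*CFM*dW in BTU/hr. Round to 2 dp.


Q = 0.68 * 3348 * 10.6 = 24132.38 BTU/hr

24132.38 BTU/hr


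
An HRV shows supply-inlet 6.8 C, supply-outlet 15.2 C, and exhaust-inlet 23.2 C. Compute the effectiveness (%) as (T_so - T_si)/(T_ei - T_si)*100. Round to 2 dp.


eff = (15.2-6.8)/(23.2-6.8)*100 = 51.22 %

51.22 %


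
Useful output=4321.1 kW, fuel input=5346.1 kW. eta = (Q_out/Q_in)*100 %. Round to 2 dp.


eta = (4321.1/5346.1)*100 = 80.83 %

80.83 %


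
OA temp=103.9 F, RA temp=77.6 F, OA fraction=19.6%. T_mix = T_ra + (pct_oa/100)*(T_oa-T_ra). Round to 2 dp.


T_mix = 77.6 + (19.6/100)*(103.9-77.6) = 82.75 F

82.75 F


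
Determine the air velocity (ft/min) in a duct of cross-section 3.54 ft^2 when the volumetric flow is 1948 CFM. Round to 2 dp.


V = 1948 / 3.54 = 550.28 ft/min

550.28 ft/min


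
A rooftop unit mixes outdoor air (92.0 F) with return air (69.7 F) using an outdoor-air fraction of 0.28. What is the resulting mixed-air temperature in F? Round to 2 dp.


T_mix = 0.28*92.0 + 0.72*69.7 = 75.94 F

75.94 F


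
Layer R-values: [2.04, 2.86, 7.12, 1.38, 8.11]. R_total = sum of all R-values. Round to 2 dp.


R_total = 2.04 + 2.86 + 7.12 + 1.38 + 8.11 = 21.51

21.51


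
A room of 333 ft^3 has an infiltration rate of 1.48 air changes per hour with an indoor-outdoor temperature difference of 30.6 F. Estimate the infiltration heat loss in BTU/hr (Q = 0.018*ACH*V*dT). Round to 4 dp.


Q = 0.018 * 1.48 * 333 * 30.6 = 271.4563 BTU/hr

271.4563 BTU/hr


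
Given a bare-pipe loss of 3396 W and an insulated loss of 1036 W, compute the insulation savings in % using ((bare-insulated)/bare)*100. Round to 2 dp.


Savings = ((3396-1036)/3396)*100 = 69.49 %

69.49 %


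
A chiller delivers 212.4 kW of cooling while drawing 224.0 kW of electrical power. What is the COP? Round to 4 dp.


COP = 212.4 / 224.0 = 0.9482

0.9482
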